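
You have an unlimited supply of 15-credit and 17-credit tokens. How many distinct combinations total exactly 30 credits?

Need nonnegative integers with 15j + 17k = 30.
gcd(15, 17) = 1, and 15·(8) + 17·(-7) = 1.
So (j₀, k₀) = (240, -210); general j = 240 + 17t, k = -210 - 15t.
j ≥ 0 ⇒ t ≥ -14; k ≥ 0 ⇒ t ≤ -14. That's 1 value of t.

1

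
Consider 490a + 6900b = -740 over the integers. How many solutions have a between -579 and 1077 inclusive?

2

gcd(6900, 490) = 10  (6900 = 14·490 + 40, 490 = 12·40 + 10, 40 = 4·10).
Back-substituting, 490·(169) + 6900·(-12) = 10.
Scale by -74: particular solution (-12506, 888); reduce a mod 690: (604, -43).
General solution: a = 604 + 690t, b = -43 - 49t for integer t.
-579 ≤ 604 + 690t ≤ 1077 gives t ∈ [-1, 0], which is 2 values.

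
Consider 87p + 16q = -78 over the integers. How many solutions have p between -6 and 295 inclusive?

19

gcd(87, 16) = 1.
By Bézout, 87×(7) + 16×(-38) = 1.
Particular solution: (14, -81).
General solution: p = 14 + 16t, q = -81 - 87t for integer t.
-6 ≤ 14 + 16t ≤ 295 gives t ∈ [-1, 17], which is 19 values.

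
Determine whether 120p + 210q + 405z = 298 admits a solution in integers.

gcd(210, 120) = 30  (210 = 1×120 + 90, 120 = 1×90 + 30, 90 = 3×30).
gcd(30, 405) = 15.
15 does not divide 298 (remainder 13), so no integer solutions.

no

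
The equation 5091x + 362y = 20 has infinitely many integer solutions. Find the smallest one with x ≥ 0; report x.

174

gcd(5091, 362):
  5091 = 14×362 + 23
  362 = 15×23 + 17
  23 = 1×17 + 6
  17 = 2×6 + 5
  6 = 1×5 + 1
  5 = 5×1
so gcd(5091, 362) = 1.
1 divides 20, so solutions exist.
Back-substitute for Bézout coefficients:
  1 = 6 - 1×5
  ... = 5091×(63) + 362×(-886)
Scale by 20/1 = 20: (x₀, y₀) = (1260, -17720).
General solution: x = 1260 + 362t, y = -17720 - 5091t for integer t.
x ≥ 0: smallest is 1260 mod 362 = 174 (at t = -3), with y = -2447.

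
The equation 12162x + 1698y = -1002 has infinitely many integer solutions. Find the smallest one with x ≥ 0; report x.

gcd(12162, 1698):
  12162 = 7·1698 + 276
  1698 = 6·276 + 42
  276 = 6·42 + 24
  42 = 1·24 + 18
  24 = 1·18 + 6
  18 = 3·6
so gcd(12162, 1698) = 6.
6 divides -1002, so solutions exist.
Back-substitute for Bézout coefficients:
  6 = 24 - 1·18
  ... = 12162·(80) + 1698·(-573)
Scale by -1002/6 = -167: (x₀, y₀) = (-13360, 95691).
General solution: x = -13360 + 283t, y = 95691 - 2027t for integer t.
x ≥ 0: smallest is -13360 mod 283 = 224 (at t = 48), with y = -1605.

224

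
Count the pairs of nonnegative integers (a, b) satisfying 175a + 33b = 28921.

gcd(175, 33) = 1.
By Bézout, 175*(10) + 33*(-53) = 1.
One solution: (31, 712).
General: a = 31 + 33t, b = 712 - 175t.
a ≥ 0 ⇒ t ≥ 0; b ≥ 0 ⇒ t ≤ 4. So t ∈ [0, 4]: 5 solutions.

5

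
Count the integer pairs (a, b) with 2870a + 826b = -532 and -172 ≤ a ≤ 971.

19

gcd(2870, 826):
  2870 = 3·826 + 392
  826 = 2·392 + 42
  392 = 9·42 + 14
  42 = 3·14
so gcd(2870, 826) = 14.
Back-substitute for Bézout coefficients:
  14 = 392 - 9·42
  ... = 2870·(19) + 826·(-66)
Scale by -38: particular solution (-722, 2508); reduce a mod 59: (45, -157).
General solution: a = 45 + 59t, b = -157 - 205t for integer t.
-172 ≤ 45 + 59t ≤ 971 gives t ∈ [-3, 15], which is 19 values.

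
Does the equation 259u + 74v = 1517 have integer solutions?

yes

gcd(259, 74) = 37  (259 = 3·74 + 37, 74 = 2·37).
37 divides 1517, so integer solutions exist.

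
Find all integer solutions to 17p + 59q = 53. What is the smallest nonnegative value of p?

17

gcd(59, 17) = 1.
1 divides 53, so solutions exist.
By Bézout, 17*(7) + 59*(-2) = 1.
Scale by 53/1 = 53: (p₀, q₀) = (371, -106).
General solution: p = 371 + 59t, q = -106 - 17t for integer t.
p ≥ 0: smallest is 371 mod 59 = 17 (at t = -6), with q = -4.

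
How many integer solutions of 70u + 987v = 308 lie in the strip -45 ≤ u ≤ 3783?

gcd(987, 70) = 7.
By Bézout, 70×(-14) + 987×(1) = 7.
Particular solution: (89, -6).
General solution: u = 89 + 141t, v = -6 - 10t for integer t.
-45 ≤ 89 + 141t ≤ 3783 gives t ∈ [0, 26], which is 27 values.

27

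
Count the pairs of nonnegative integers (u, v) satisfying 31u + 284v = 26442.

3

gcd(284, 31) = 1.
By Bézout, 31·(55) + 284·(-6) = 1.
One solution: (230, 68).
General: u = 230 + 284t, v = 68 - 31t.
u ≥ 0 ⇒ t ≥ 0; v ≥ 0 ⇒ t ≤ 2. So t ∈ [0, 2]: 3 solutions.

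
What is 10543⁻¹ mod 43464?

37375

gcd(43464, 10543) = 1.
By Bézout, 10543×(-6089) + 43464×(1477) = 1.
So 10543×-6089 ≡ 1 (mod 43464), and -6089 mod 43464 = 37375.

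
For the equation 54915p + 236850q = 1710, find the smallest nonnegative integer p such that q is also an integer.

gcd(236850, 54915) = 15  (236850 = 4·54915 + 17190, 54915 = 3·17190 + 3345, 17190 = 5·3345 + 465, 3345 = 7·465 + 90, 465 = 5·90 + 15, 90 = 6·15).
15 divides 1710, so solutions exist.
Back-substituting, 54915·(-2549) + 236850·(591) = 15.
Scale by 1710/15 = 114: (p₀, q₀) = (-290586, 67374).
General solution: p = -290586 + 15790t, q = 67374 - 3661t for integer t.
p ≥ 0: smallest is -290586 mod 15790 = 9424 (at t = 19), with q = -2185.

9424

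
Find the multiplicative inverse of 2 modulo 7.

4

gcd(7, 2) = 1  (7 = 3*2 + 1, 2 = 2*1).
Back-substituting, 2*(-3) + 7*(1) = 1.
So 2*-3 ≡ 1 (mod 7), and -3 mod 7 = 4.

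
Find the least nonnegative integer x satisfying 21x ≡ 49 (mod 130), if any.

gcd(130, 21):
  130 = 6*21 + 4
  21 = 5*4 + 1
  4 = 4*1
so gcd(130, 21) = 1.
1 divides 49, so solutions exist.
Back-substitute for Bézout coefficients:
  1 = 21 - 5*4
  ... = 21*(31) + 130*(-5)
So 21*(31) ≡ 1 (mod 130); multiply by 49: x ≡ 1519 (mod 130).
Smallest nonnegative: x = 1519 mod 130 = 89.

89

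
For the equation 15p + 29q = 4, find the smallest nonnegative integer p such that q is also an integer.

8

gcd(29, 15) = 1.
1 divides 4, so solutions exist.
By Bézout, 15×(2) + 29×(-1) = 1.
Scale by 4/1 = 4: (p₀, q₀) = (8, -4).
General solution: p = 8 + 29t, q = -4 - 15t for integer t.
p ≥ 0: smallest is 8 mod 29 = 8 (at t = 0), with q = -4.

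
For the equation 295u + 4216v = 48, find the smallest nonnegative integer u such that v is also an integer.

gcd(4216, 295) = 1  (4216 = 14*295 + 86, 295 = 3*86 + 37, 86 = 2*37 + 12, 37 = 3*12 + 1, 12 = 12*1).
1 divides 48, so solutions exist.
Back-substituting, 295*(343) + 4216*(-24) = 1.
Scale by 48/1 = 48: (u₀, v₀) = (16464, -1152).
General solution: u = 16464 + 4216t, v = -1152 - 295t for integer t.
u ≥ 0: smallest is 16464 mod 4216 = 3816 (at t = -3), with v = -267.

3816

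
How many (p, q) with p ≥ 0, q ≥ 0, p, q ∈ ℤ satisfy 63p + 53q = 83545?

25

gcd(63, 53) = 1.
By Bézout, 63*(16) + 53*(-19) = 1.
One solution: (7, 1568).
General: p = 7 + 53t, q = 1568 - 63t.
p ≥ 0 ⇒ t ≥ 0; q ≥ 0 ⇒ t ≤ 24. So t ∈ [0, 24]: 25 solutions.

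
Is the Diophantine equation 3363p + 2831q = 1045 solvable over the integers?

gcd(3363, 2831) = 19.
19 divides 1045, so integer solutions exist.

yes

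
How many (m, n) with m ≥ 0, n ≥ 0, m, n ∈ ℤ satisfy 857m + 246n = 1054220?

gcd(857, 246):
  857 = 3*246 + 119
  246 = 2*119 + 8
  119 = 14*8 + 7
  8 = 1*7 + 1
  7 = 7*1
so gcd(857, 246) = 1.
Back-substitute for Bézout coefficients:
  1 = 8 - 1*7
  ... = 857*(-31) + 246*(108)
Scale by 1054220: one solution is (-32680820, 113855760). Reduce m mod 246: (34, 4167).
General: m = 34 + 246t, n = 4167 - 857t.
m ≥ 0 ⇒ t ≥ 0; n ≥ 0 ⇒ t ≤ 4. So t ∈ [0, 4]: 5 solutions.

5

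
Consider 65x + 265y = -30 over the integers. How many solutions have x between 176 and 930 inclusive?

15

gcd(265, 65) = 5.
By Bézout, 65·(-4) + 265·(1) = 5.
Particular solution: (24, -6).
General solution: x = 24 + 53t, y = -6 - 13t for integer t.
176 ≤ 24 + 53t ≤ 930 gives t ∈ [3, 17], which is 15 values.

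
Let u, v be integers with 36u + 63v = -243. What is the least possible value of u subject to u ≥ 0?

2

gcd(63, 36):
  63 = 1*36 + 27
  36 = 1*27 + 9
  27 = 3*9
so gcd(63, 36) = 9.
9 divides -243, so solutions exist.
Back-substitute for Bézout coefficients:
  9 = 36 - 1*27
  ... = 36*(2) + 63*(-1)
Scale by -243/9 = -27: (u₀, v₀) = (-54, 27).
General solution: u = -54 + 7t, v = 27 - 4t for integer t.
u ≥ 0: smallest is -54 mod 7 = 2 (at t = 8), with v = -5.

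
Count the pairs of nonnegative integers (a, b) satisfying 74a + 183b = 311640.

23

gcd(183, 74) = 1  (183 = 2·74 + 35, 74 = 2·35 + 4, 35 = 8·4 + 3, 4 = 1·3 + 1, 3 = 3·1).
Back-substituting, 74·(47) + 183·(-19) = 1.
Scale by 311640: one solution is (14647080, -5921160). Reduce a mod 183: (126, 1652).
General: a = 126 + 183t, b = 1652 - 74t.
a ≥ 0 ⇒ t ≥ 0; b ≥ 0 ⇒ t ≤ 22. So t ∈ [0, 22]: 23 solutions.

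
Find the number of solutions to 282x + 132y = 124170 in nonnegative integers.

gcd(282, 132) = 6.
By Bézout, 282·(-7) + 132·(15) = 6.
One solution: (5, 930).
General: x = 5 + 22t, y = 930 - 47t.
x ≥ 0 ⇒ t ≥ 0; y ≥ 0 ⇒ t ≤ 19. So t ∈ [0, 19]: 20 solutions.

20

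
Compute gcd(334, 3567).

gcd(3567, 334) = 1  (3567 = 10·334 + 227, 334 = 1·227 + 107, 227 = 2·107 + 13, 107 = 8·13 + 3, 13 = 4·3 + 1, 3 = 3·1).

1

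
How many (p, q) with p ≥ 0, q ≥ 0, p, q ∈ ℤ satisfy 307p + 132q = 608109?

15

gcd(307, 132) = 1  (307 = 2×132 + 43, 132 = 3×43 + 3, 43 = 14×3 + 1, 3 = 3×1).
Back-substituting, 307×(43) + 132×(-100) = 1.
Scale by 608109: one solution is (26148687, -60810900). Reduce p mod 132: (15, 4572).
General: p = 15 + 132t, q = 4572 - 307t.
p ≥ 0 ⇒ t ≥ 0; q ≥ 0 ⇒ t ≤ 14. So t ∈ [0, 14]: 15 solutions.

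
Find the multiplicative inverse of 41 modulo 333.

gcd(333, 41):
  333 = 8*41 + 5
  41 = 8*5 + 1
  5 = 5*1
so gcd(333, 41) = 1.
Back-substitute for Bézout coefficients:
  1 = 41 - 8*5
  ... = 41*(65) + 333*(-8)
So 41*65 ≡ 1 (mod 333), and 65 mod 333 = 65.

65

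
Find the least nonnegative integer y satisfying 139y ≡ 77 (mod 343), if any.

gcd(343, 139) = 1  (343 = 2*139 + 65, 139 = 2*65 + 9, 65 = 7*9 + 2, 9 = 4*2 + 1, 2 = 2*1).
1 divides 77, so solutions exist.
Back-substituting, 139*(153) + 343*(-62) = 1.
So 139*(153) ≡ 1 (mod 343); multiply by 77: y ≡ 11781 (mod 343).
Smallest nonnegative: y = 11781 mod 343 = 119.

119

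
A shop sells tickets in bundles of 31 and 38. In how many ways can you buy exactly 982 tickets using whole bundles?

Need nonnegative integers with 31j + 38k = 982.
gcd(31, 38) = 1, and 31·(-11) + 38·(9) = 1.
So (j₀, k₀) = (-10802, 8838); general j = -10802 + 38t, k = 8838 - 31t.
j ≥ 0 ⇒ t ≥ 285; k ≥ 0 ⇒ t ≤ 285. That's 1 value of t.

1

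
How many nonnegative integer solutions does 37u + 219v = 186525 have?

gcd(219, 37) = 1  (219 = 5*37 + 34, 37 = 1*34 + 3, 34 = 11*3 + 1, 3 = 3*1).
Back-substituting, 37*(-71) + 219*(12) = 1.
Scale by 186525: one solution is (-13243275, 2238300). Reduce u mod 219: (93, 836).
General: u = 93 + 219t, v = 836 - 37t.
u ≥ 0 ⇒ t ≥ 0; v ≥ 0 ⇒ t ≤ 22. So t ∈ [0, 22]: 23 solutions.

23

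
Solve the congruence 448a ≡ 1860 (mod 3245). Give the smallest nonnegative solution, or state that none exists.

1250

gcd(3245, 448):
  3245 = 7×448 + 109
  448 = 4×109 + 12
  109 = 9×12 + 1
  12 = 12×1
so gcd(3245, 448) = 1.
1 divides 1860, so solutions exist.
Back-substitute for Bézout coefficients:
  1 = 109 - 9×12
  ... = 448×(-268) + 3245×(37)
So 448×(-268) ≡ 1 (mod 3245); multiply by 1860: a ≡ -498480 (mod 3245).
Smallest nonnegative: a = -498480 mod 3245 = 1250.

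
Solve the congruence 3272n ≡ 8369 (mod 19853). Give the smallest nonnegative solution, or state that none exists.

gcd(19853, 3272) = 1.
1 divides 8369, so solutions exist.
By Bézout, 3272·(-3234) + 19853·(533) = 1.
So 3272·(-3234) ≡ 1 (mod 19853); multiply by 8369: n ≡ -27065346 (mod 19853).
Smallest nonnegative: n = -27065346 mod 19853 = 14146.

14146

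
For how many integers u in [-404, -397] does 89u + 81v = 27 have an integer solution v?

0

gcd(89, 81) = 1  (89 = 1*81 + 8, 81 = 10*8 + 1, 8 = 8*1).
Back-substituting, 89*(-10) + 81*(11) = 1.
Scale by 27: particular solution (-270, 297); reduce u mod 81: (54, -59).
General solution: u = 54 + 81t, v = -59 - 89t for integer t.
-404 ≤ 54 + 81t ≤ -397 gives t ∈ [-5, -6], which is 0 values.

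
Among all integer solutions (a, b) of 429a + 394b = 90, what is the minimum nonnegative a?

gcd(429, 394) = 1  (429 = 1×394 + 35, 394 = 11×35 + 9, 35 = 3×9 + 8, 9 = 1×8 + 1, 8 = 8×1).
1 divides 90, so solutions exist.
Back-substituting, 429×(-45) + 394×(49) = 1.
Scale by 90/1 = 90: (a₀, b₀) = (-4050, 4410).
General solution: a = -4050 + 394t, b = 4410 - 429t for integer t.
a ≥ 0: smallest is -4050 mod 394 = 284 (at t = 11), with b = -309.

284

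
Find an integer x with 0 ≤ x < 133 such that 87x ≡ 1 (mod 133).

26

gcd(133, 87) = 1.
By Bézout, 87×(26) + 133×(-17) = 1.
So 87×26 ≡ 1 (mod 133), and 26 mod 133 = 26.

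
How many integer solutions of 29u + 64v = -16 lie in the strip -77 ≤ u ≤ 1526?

gcd(64, 29) = 1  (64 = 2*29 + 6, 29 = 4*6 + 5, 6 = 1*5 + 1, 5 = 5*1).
Back-substituting, 29*(-11) + 64*(5) = 1.
Scale by -16: particular solution (176, -80); reduce u mod 64: (48, -22).
General solution: u = 48 + 64t, v = -22 - 29t for integer t.
-77 ≤ 48 + 64t ≤ 1526 gives t ∈ [-1, 23], which is 25 values.

25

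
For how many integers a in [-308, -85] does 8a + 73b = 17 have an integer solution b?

3

gcd(73, 8) = 1  (73 = 9·8 + 1, 8 = 8·1).
Back-substituting, 8·(-9) + 73·(1) = 1.
Scale by 17: particular solution (-153, 17); reduce a mod 73: (66, -7).
General solution: a = 66 + 73t, b = -7 - 8t for integer t.
-308 ≤ 66 + 73t ≤ -85 gives t ∈ [-5, -3], which is 3 values.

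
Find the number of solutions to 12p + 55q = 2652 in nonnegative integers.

5

gcd(55, 12) = 1  (55 = 4×12 + 7, 12 = 1×7 + 5, 7 = 1×5 + 2, 5 = 2×2 + 1, 2 = 2×1).
Back-substituting, 12×(23) + 55×(-5) = 1.
Scale by 2652: one solution is (60996, -13260). Reduce p mod 55: (1, 48).
General: p = 1 + 55t, q = 48 - 12t.
p ≥ 0 ⇒ t ≥ 0; q ≥ 0 ⇒ t ≤ 4. So t ∈ [0, 4]: 5 solutions.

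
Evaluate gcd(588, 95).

gcd(588, 95):
  588 = 6×95 + 18
  95 = 5×18 + 5
  18 = 3×5 + 3
  5 = 1×3 + 2
  3 = 1×2 + 1
  2 = 2×1
so gcd(588, 95) = 1.

1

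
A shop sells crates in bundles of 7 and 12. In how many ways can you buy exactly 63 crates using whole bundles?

1

Need nonnegative integers with 7j + 12k = 63.
gcd(7, 12) = 1, and 7·(-5) + 12·(3) = 1.
So (j₀, k₀) = (-315, 189); general j = -315 + 12t, k = 189 - 7t.
j ≥ 0 ⇒ t ≥ 27; k ≥ 0 ⇒ t ≤ 27. That's 1 value of t.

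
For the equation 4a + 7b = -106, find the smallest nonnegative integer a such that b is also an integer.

5

gcd(7, 4):
  7 = 1*4 + 3
  4 = 1*3 + 1
  3 = 3*1
so gcd(7, 4) = 1.
1 divides -106, so solutions exist.
Back-substitute for Bézout coefficients:
  1 = 4 - 1*3
  ... = 4*(2) + 7*(-1)
Scale by -106/1 = -106: (a₀, b₀) = (-212, 106).
General solution: a = -212 + 7t, b = 106 - 4t for integer t.
a ≥ 0: smallest is -212 mod 7 = 5 (at t = 31), with b = -18.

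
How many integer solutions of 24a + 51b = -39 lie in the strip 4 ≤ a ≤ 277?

gcd(51, 24) = 3.
By Bézout, 24×(-2) + 51×(1) = 3.
Particular solution: (9, -5).
General solution: a = 9 + 17t, b = -5 - 8t for integer t.
4 ≤ 9 + 17t ≤ 277 gives t ∈ [0, 15], which is 16 values.

16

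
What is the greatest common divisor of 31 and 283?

1

gcd(283, 31) = 1  (283 = 9*31 + 4, 31 = 7*4 + 3, 4 = 1*3 + 1, 3 = 3*1).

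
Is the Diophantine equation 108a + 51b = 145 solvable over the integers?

gcd(108, 51) = 3.
3 does not divide 145 (remainder 1), so no integer solutions.

no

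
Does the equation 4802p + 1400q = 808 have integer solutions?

no

gcd(4802, 1400) = 14  (4802 = 3·1400 + 602, 1400 = 2·602 + 196, 602 = 3·196 + 14, 196 = 14·14).
14 does not divide 808 (remainder 10), so no integer solutions.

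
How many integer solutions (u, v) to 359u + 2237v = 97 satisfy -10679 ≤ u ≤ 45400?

25

gcd(2237, 359):
  2237 = 6×359 + 83
  359 = 4×83 + 27
  83 = 3×27 + 2
  27 = 13×2 + 1
  2 = 2×1
so gcd(2237, 359) = 1.
Back-substitute for Bézout coefficients:
  1 = 27 - 13×2
  ... = 359×(1078) + 2237×(-173)
Scale by 97: particular solution (104566, -16781); reduce u mod 2237: (1664, -267).
General solution: u = 1664 + 2237t, v = -267 - 359t for integer t.
-10679 ≤ 1664 + 2237t ≤ 45400 gives t ∈ [-5, 19], which is 25 values.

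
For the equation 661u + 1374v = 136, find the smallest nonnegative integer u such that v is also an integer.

gcd(1374, 661):
  1374 = 2*661 + 52
  661 = 12*52 + 37
  52 = 1*37 + 15
  37 = 2*15 + 7
  15 = 2*7 + 1
  7 = 7*1
so gcd(1374, 661) = 1.
1 divides 136, so solutions exist.
Back-substitute for Bézout coefficients:
  1 = 15 - 2*7
  ... = 661*(-185) + 1374*(89)
Scale by 136/1 = 136: (u₀, v₀) = (-25160, 12104).
General solution: u = -25160 + 1374t, v = 12104 - 661t for integer t.
u ≥ 0: smallest is -25160 mod 1374 = 946 (at t = 19), with v = -455.

946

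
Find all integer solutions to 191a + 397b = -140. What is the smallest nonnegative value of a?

gcd(397, 191) = 1.
1 divides -140, so solutions exist.
By Bézout, 191*(-106) + 397*(51) = 1.
Scale by -140/1 = -140: (a₀, b₀) = (14840, -7140).
General solution: a = 14840 + 397t, b = -7140 - 191t for integer t.
a ≥ 0: smallest is 14840 mod 397 = 151 (at t = -37), with b = -73.

151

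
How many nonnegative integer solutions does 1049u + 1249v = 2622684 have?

gcd(1249, 1049) = 1  (1249 = 1*1049 + 200, 1049 = 5*200 + 49, 200 = 4*49 + 4, 49 = 12*4 + 1, 4 = 4*1).
Back-substituting, 1049*(306) + 1249*(-257) = 1.
Scale by 2622684: one solution is (802541304, -674029788). Reduce u mod 1249: (101, 2015).
General: u = 101 + 1249t, v = 2015 - 1049t.
u ≥ 0 ⇒ t ≥ 0; v ≥ 0 ⇒ t ≤ 1. So t ∈ [0, 1]: 2 solutions.

2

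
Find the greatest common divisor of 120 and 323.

1

gcd(323, 120):
  323 = 2·120 + 83
  120 = 1·83 + 37
  83 = 2·37 + 9
  37 = 4·9 + 1
  9 = 9·1
so gcd(323, 120) = 1.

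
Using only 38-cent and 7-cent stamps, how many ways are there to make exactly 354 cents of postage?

Need nonnegative integers with 38j + 7k = 354.
gcd(38, 7) = 1, and 38·(-2) + 7·(11) = 1.
So (j₀, k₀) = (-708, 3894); general j = -708 + 7t, k = 3894 - 38t.
j ≥ 0 ⇒ t ≥ 102; k ≥ 0 ⇒ t ≤ 102. That's 1 value of t.

1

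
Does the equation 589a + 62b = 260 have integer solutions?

gcd(589, 62) = 31  (589 = 9*62 + 31, 62 = 2*31).
31 does not divide 260 (remainder 12), so no integer solutions.

no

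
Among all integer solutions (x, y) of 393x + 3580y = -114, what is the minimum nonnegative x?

2022

gcd(3580, 393):
  3580 = 9×393 + 43
  393 = 9×43 + 6
  43 = 7×6 + 1
  6 = 6×1
so gcd(3580, 393) = 1.
1 divides -114, so solutions exist.
Back-substitute for Bézout coefficients:
  1 = 43 - 7×6
  ... = 393×(-583) + 3580×(64)
Scale by -114/1 = -114: (x₀, y₀) = (66462, -7296).
General solution: x = 66462 + 3580t, y = -7296 - 393t for integer t.
x ≥ 0: smallest is 66462 mod 3580 = 2022 (at t = -18), with y = -222.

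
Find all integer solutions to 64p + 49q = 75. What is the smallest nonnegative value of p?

gcd(64, 49):
  64 = 1*49 + 15
  49 = 3*15 + 4
  15 = 3*4 + 3
  4 = 1*3 + 1
  3 = 3*1
so gcd(64, 49) = 1.
1 divides 75, so solutions exist.
Back-substitute for Bézout coefficients:
  1 = 4 - 1*3
  ... = 64*(-13) + 49*(17)
Scale by 75/1 = 75: (p₀, q₀) = (-975, 1275).
General solution: p = -975 + 49t, q = 1275 - 64t for integer t.
p ≥ 0: smallest is -975 mod 49 = 5 (at t = 20), with q = -5.

5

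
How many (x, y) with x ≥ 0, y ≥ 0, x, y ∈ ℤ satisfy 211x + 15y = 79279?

gcd(211, 15) = 1.
By Bézout, 211·(1) + 15·(-14) = 1.
One solution: (4, 5229).
General: x = 4 + 15t, y = 5229 - 211t.
x ≥ 0 ⇒ t ≥ 0; y ≥ 0 ⇒ t ≤ 24. So t ∈ [0, 24]: 25 solutions.

25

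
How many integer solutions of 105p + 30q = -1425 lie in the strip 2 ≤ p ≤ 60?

gcd(105, 30) = 15.
By Bézout, 105·(1) + 30·(-3) = 15.
Particular solution: (1, -51).
General solution: p = 1 + 2t, q = -51 - 7t for integer t.
2 ≤ 1 + 2t ≤ 60 gives t ∈ [1, 29], which is 29 values.

29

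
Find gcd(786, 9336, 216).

gcd(9336, 786) = 6  (9336 = 11*786 + 690, 786 = 1*690 + 96, 690 = 7*96 + 18, 96 = 5*18 + 6, 18 = 3*6).
gcd(6, 216) = 6.

6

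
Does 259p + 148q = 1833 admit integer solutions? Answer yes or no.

gcd(259, 148) = 37  (259 = 1*148 + 111, 148 = 1*111 + 37, 111 = 3*37).
37 does not divide 1833 (remainder 20), so no integer solutions.

no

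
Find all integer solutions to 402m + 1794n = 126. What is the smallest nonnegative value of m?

277

gcd(1794, 402):
  1794 = 4·402 + 186
  402 = 2·186 + 30
  186 = 6·30 + 6
  30 = 5·6
so gcd(1794, 402) = 6.
6 divides 126, so solutions exist.
Back-substitute for Bézout coefficients:
  6 = 186 - 6·30
  ... = 402·(-58) + 1794·(13)
Scale by 126/6 = 21: (m₀, n₀) = (-1218, 273).
General solution: m = -1218 + 299t, n = 273 - 67t for integer t.
m ≥ 0: smallest is -1218 mod 299 = 277 (at t = 5), with n = -62.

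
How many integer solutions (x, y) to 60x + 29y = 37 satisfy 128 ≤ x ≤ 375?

gcd(60, 29):
  60 = 2*29 + 2
  29 = 14*2 + 1
  2 = 2*1
so gcd(60, 29) = 1.
Back-substitute for Bézout coefficients:
  1 = 29 - 14*2
  ... = 60*(-14) + 29*(29)
Scale by 37: particular solution (-518, 1073); reduce x mod 29: (4, -7).
General solution: x = 4 + 29t, y = -7 - 60t for integer t.
128 ≤ 4 + 29t ≤ 375 gives t ∈ [5, 12], which is 8 values.

8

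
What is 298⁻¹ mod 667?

620

gcd(667, 298):
  667 = 2*298 + 71
  298 = 4*71 + 14
  71 = 5*14 + 1
  14 = 14*1
so gcd(667, 298) = 1.
Back-substitute for Bézout coefficients:
  1 = 71 - 5*14
  ... = 298*(-47) + 667*(21)
So 298*-47 ≡ 1 (mod 667), and -47 mod 667 = 620.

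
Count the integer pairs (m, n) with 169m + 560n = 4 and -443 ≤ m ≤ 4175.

8

gcd(560, 169) = 1.
By Bézout, 169*(169) + 560*(-51) = 1.
Particular solution: (116, -35).
General solution: m = 116 + 560t, n = -35 - 169t for integer t.
-443 ≤ 116 + 560t ≤ 4175 gives t ∈ [0, 7], which is 8 values.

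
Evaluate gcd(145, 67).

1

gcd(145, 67) = 1  (145 = 2·67 + 11, 67 = 6·11 + 1, 11 = 11·1).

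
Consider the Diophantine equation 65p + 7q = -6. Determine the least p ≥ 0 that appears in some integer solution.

gcd(65, 7) = 1.
1 divides -6, so solutions exist.
By Bézout, 65×(-3) + 7×(28) = 1.
Scale by -6/1 = -6: (p₀, q₀) = (18, -168).
General solution: p = 18 + 7t, q = -168 - 65t for integer t.
p ≥ 0: smallest is 18 mod 7 = 4 (at t = -2), with q = -38.

4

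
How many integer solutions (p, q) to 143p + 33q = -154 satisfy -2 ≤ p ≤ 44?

gcd(143, 33) = 11.
By Bézout, 143·(1) + 33·(-4) = 11.
Particular solution: (1, -9).
General solution: p = 1 + 3t, q = -9 - 13t for integer t.
-2 ≤ 1 + 3t ≤ 44 gives t ∈ [-1, 14], which is 16 values.

16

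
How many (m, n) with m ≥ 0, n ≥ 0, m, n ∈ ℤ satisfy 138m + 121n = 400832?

24

gcd(138, 121) = 1  (138 = 1×121 + 17, 121 = 7×17 + 2, 17 = 8×2 + 1, 2 = 2×1).
Back-substituting, 138×(57) + 121×(-65) = 1.
Scale by 400832: one solution is (22847424, -26054080). Reduce m mod 121: (83, 3218).
General: m = 83 + 121t, n = 3218 - 138t.
m ≥ 0 ⇒ t ≥ 0; n ≥ 0 ⇒ t ≤ 23. So t ∈ [0, 23]: 24 solutions.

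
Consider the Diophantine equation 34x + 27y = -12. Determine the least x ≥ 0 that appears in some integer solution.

gcd(34, 27):
  34 = 1·27 + 7
  27 = 3·7 + 6
  7 = 1·6 + 1
  6 = 6·1
so gcd(34, 27) = 1.
1 divides -12, so solutions exist.
Back-substitute for Bézout coefficients:
  1 = 7 - 1·6
  ... = 34·(4) + 27·(-5)
Scale by -12/1 = -12: (x₀, y₀) = (-48, 60).
General solution: x = -48 + 27t, y = 60 - 34t for integer t.
x ≥ 0: smallest is -48 mod 27 = 6 (at t = 2), with y = -8.

6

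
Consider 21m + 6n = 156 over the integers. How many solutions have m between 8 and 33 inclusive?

13

gcd(21, 6):
  21 = 3·6 + 3
  6 = 2·3
so gcd(21, 6) = 3.
Back-substitute for Bézout coefficients:
  3 = 21 - 3·6
  ... = 21·(1) + 6·(-3)
Scale by 52: particular solution (52, -156); reduce m mod 2: (0, 26).
General solution: m = 0 + 2t, n = 26 - 7t for integer t.
8 ≤ 0 + 2t ≤ 33 gives t ∈ [4, 16], which is 13 values.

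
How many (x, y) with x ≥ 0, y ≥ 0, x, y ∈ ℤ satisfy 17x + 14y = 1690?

7

gcd(17, 14):
  17 = 1·14 + 3
  14 = 4·3 + 2
  3 = 1·2 + 1
  2 = 2·1
so gcd(17, 14) = 1.
Back-substitute for Bézout coefficients:
  1 = 3 - 1·2
  ... = 17·(5) + 14·(-6)
Scale by 1690: one solution is (8450, -10140). Reduce x mod 14: (8, 111).
General: x = 8 + 14t, y = 111 - 17t.
x ≥ 0 ⇒ t ≥ 0; y ≥ 0 ⇒ t ≤ 6. So t ∈ [0, 6]: 7 solutions.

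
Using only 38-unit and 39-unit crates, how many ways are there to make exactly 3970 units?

Need nonnegative integers with 38j + 39k = 3970.
gcd(38, 39) = 1, and 38·(-1) + 39·(1) = 1.
So (j₀, k₀) = (-3970, 3970); general j = -3970 + 39t, k = 3970 - 38t.
j ≥ 0 ⇒ t ≥ 102; k ≥ 0 ⇒ t ≤ 104. That's 3 values of t.

3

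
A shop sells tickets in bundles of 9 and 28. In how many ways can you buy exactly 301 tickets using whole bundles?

Need nonnegative integers with 9j + 28k = 301.
gcd(9, 28) = 1, and 9·(-3) + 28·(1) = 1.
So (j₀, k₀) = (-903, 301); general j = -903 + 28t, k = 301 - 9t.
j ≥ 0 ⇒ t ≥ 33; k ≥ 0 ⇒ t ≤ 33. That's 1 value of t.

1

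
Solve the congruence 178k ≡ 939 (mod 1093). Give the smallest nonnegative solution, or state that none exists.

343

gcd(1093, 178):
  1093 = 6·178 + 25
  178 = 7·25 + 3
  25 = 8·3 + 1
  3 = 3·1
so gcd(1093, 178) = 1.
1 divides 939, so solutions exist.
Back-substitute for Bézout coefficients:
  1 = 25 - 8·3
  ... = 178·(-350) + 1093·(57)
So 178·(-350) ≡ 1 (mod 1093); multiply by 939: k ≡ -328650 (mod 1093).
Smallest nonnegative: k = -328650 mod 1093 = 343.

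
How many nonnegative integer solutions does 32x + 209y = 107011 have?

gcd(209, 32) = 1  (209 = 6·32 + 17, 32 = 1·17 + 15, 17 = 1·15 + 2, 15 = 7·2 + 1, 2 = 2·1).
Back-substituting, 32·(98) + 209·(-15) = 1.
Scale by 107011: one solution is (10487078, -1605165). Reduce x mod 209: (85, 499).
General: x = 85 + 209t, y = 499 - 32t.
x ≥ 0 ⇒ t ≥ 0; y ≥ 0 ⇒ t ≤ 15. So t ∈ [0, 15]: 16 solutions.

16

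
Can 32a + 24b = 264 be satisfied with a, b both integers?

gcd(32, 24) = 8.
8 divides 264, so integer solutions exist.

yes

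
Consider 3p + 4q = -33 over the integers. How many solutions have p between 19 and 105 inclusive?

gcd(4, 3) = 1  (4 = 1*3 + 1, 3 = 3*1).
Back-substituting, 3*(-1) + 4*(1) = 1.
Scale by -33: particular solution (33, -33); reduce p mod 4: (1, -9).
General solution: p = 1 + 4t, q = -9 - 3t for integer t.
19 ≤ 1 + 4t ≤ 105 gives t ∈ [5, 26], which is 22 values.

22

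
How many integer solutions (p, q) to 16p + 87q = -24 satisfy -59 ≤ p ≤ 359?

5

gcd(87, 16) = 1.
By Bézout, 16×(-38) + 87×(7) = 1.
Particular solution: (42, -8).
General solution: p = 42 + 87t, q = -8 - 16t for integer t.
-59 ≤ 42 + 87t ≤ 359 gives t ∈ [-1, 3], which is 5 values.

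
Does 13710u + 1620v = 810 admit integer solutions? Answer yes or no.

yes

gcd(13710, 1620) = 30.
30 divides 810, so integer solutions exist.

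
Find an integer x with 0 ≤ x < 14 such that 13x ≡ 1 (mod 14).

13

gcd(14, 13):
  14 = 1·13 + 1
  13 = 13·1
so gcd(14, 13) = 1.
Back-substitute for Bézout coefficients:
  1 = 14 - 1·13
  ... = 13·(-1) + 14·(1)
So 13·-1 ≡ 1 (mod 14), and -1 mod 14 = 13.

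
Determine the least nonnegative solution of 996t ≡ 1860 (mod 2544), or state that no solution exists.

gcd(2544, 996) = 12  (2544 = 2×996 + 552, 996 = 1×552 + 444, 552 = 1×444 + 108, 444 = 4×108 + 12, 108 = 9×12).
12 divides 1860, so solutions exist.
Back-substituting, 996×(23) + 2544×(-9) = 12.
So 996×(23) ≡ 12 (mod 2544); multiply by 155: t ≡ 3565 (mod 212).
Smallest nonnegative: t = 3565 mod 212 = 173.

173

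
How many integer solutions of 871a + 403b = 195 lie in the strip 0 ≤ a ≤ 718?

24

gcd(871, 403):
  871 = 2×403 + 65
  403 = 6×65 + 13
  65 = 5×13
so gcd(871, 403) = 13.
Back-substitute for Bézout coefficients:
  13 = 403 - 6×65
  ... = 871×(-6) + 403×(13)
Scale by 15: particular solution (-90, 195); reduce a mod 31: (3, -6).
General solution: a = 3 + 31t, b = -6 - 67t for integer t.
0 ≤ 3 + 31t ≤ 718 gives t ∈ [0, 23], which is 24 values.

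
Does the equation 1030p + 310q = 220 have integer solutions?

gcd(1030, 310):
  1030 = 3*310 + 100
  310 = 3*100 + 10
  100 = 10*10
so gcd(1030, 310) = 10.
10 divides 220, so integer solutions exist.

yes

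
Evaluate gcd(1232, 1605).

gcd(1605, 1232):
  1605 = 1*1232 + 373
  1232 = 3*373 + 113
  373 = 3*113 + 34
  113 = 3*34 + 11
  34 = 3*11 + 1
  11 = 11*1
so gcd(1605, 1232) = 1.

1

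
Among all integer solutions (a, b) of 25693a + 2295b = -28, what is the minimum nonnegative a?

gcd(25693, 2295) = 1  (25693 = 11·2295 + 448, 2295 = 5·448 + 55, 448 = 8·55 + 8, 55 = 6·8 + 7, 8 = 1·7 + 1, 7 = 7·1).
1 divides -28, so solutions exist.
Back-substituting, 25693·(292) + 2295·(-3269) = 1.
Scale by -28/1 = -28: (a₀, b₀) = (-8176, 91532).
General solution: a = -8176 + 2295t, b = 91532 - 25693t for integer t.
a ≥ 0: smallest is -8176 mod 2295 = 1004 (at t = 4), with b = -11240.

1004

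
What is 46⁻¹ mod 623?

149

gcd(623, 46) = 1.
By Bézout, 46×(149) + 623×(-11) = 1.
So 46×149 ≡ 1 (mod 623), and 149 mod 623 = 149.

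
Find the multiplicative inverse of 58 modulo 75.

22

gcd(75, 58) = 1.
By Bézout, 58×(22) + 75×(-17) = 1.
So 58×22 ≡ 1 (mod 75), and 22 mod 75 = 22.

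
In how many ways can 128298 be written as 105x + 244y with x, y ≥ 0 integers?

5

gcd(244, 105):
  244 = 2×105 + 34
  105 = 3×34 + 3
  34 = 11×3 + 1
  3 = 3×1
so gcd(244, 105) = 1.
Back-substitute for Bézout coefficients:
  1 = 34 - 11×3
  ... = 105×(-79) + 244×(34)
Scale by 128298: one solution is (-10135542, 4362132). Reduce x mod 244: (218, 432).
General: x = 218 + 244t, y = 432 - 105t.
x ≥ 0 ⇒ t ≥ 0; y ≥ 0 ⇒ t ≤ 4. So t ∈ [0, 4]: 5 solutions.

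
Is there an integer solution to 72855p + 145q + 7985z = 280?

gcd(72855, 145) = 5.
gcd(5, 7985) = 5.
5 divides 280, so integer solutions exist.

yes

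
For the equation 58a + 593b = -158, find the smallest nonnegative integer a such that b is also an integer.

304

gcd(593, 58):
  593 = 10·58 + 13
  58 = 4·13 + 6
  13 = 2·6 + 1
  6 = 6·1
so gcd(593, 58) = 1.
1 divides -158, so solutions exist.
Back-substitute for Bézout coefficients:
  1 = 13 - 2·6
  ... = 58·(-92) + 593·(9)
Scale by -158/1 = -158: (a₀, b₀) = (14536, -1422).
General solution: a = 14536 + 593t, b = -1422 - 58t for integer t.
a ≥ 0: smallest is 14536 mod 593 = 304 (at t = -24), with b = -30.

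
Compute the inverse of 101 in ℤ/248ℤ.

gcd(248, 101) = 1  (248 = 2·101 + 46, 101 = 2·46 + 9, 46 = 5·9 + 1, 9 = 9·1).
Back-substituting, 101·(-27) + 248·(11) = 1.
So 101·-27 ≡ 1 (mod 248), and -27 mod 248 = 221.

221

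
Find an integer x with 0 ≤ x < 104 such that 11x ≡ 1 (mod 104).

19

gcd(104, 11):
  104 = 9×11 + 5
  11 = 2×5 + 1
  5 = 5×1
so gcd(104, 11) = 1.
Back-substitute for Bézout coefficients:
  1 = 11 - 2×5
  ... = 11×(19) + 104×(-2)
So 11×19 ≡ 1 (mod 104), and 19 mod 104 = 19.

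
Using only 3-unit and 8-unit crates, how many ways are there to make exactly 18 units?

1

Need nonnegative integers with 3j + 8k = 18.
gcd(3, 8) = 1, and 3·(3) + 8·(-1) = 1.
So (j₀, k₀) = (54, -18); general j = 54 + 8t, k = -18 - 3t.
j ≥ 0 ⇒ t ≥ -6; k ≥ 0 ⇒ t ≤ -6. That's 1 value of t.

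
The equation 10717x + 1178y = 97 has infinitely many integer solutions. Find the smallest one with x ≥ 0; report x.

933

gcd(10717, 1178):
  10717 = 9·1178 + 115
  1178 = 10·115 + 28
  115 = 4·28 + 3
  28 = 9·3 + 1
  3 = 3·1
so gcd(10717, 1178) = 1.
1 divides 97, so solutions exist.
Back-substitute for Bézout coefficients:
  1 = 28 - 9·3
  ... = 10717·(-379) + 1178·(3448)
Scale by 97/1 = 97: (x₀, y₀) = (-36763, 334456).
General solution: x = -36763 + 1178t, y = 334456 - 10717t for integer t.
x ≥ 0: smallest is -36763 mod 1178 = 933 (at t = 32), with y = -8488.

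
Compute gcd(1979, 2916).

gcd(2916, 1979):
  2916 = 1·1979 + 937
  1979 = 2·937 + 105
  937 = 8·105 + 97
  105 = 1·97 + 8
  97 = 12·8 + 1
  8 = 8·1
so gcd(2916, 1979) = 1.

1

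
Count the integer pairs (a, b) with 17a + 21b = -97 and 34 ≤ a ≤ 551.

25

gcd(21, 17):
  21 = 1×17 + 4
  17 = 4×4 + 1
  4 = 4×1
so gcd(21, 17) = 1.
Back-substitute for Bézout coefficients:
  1 = 17 - 4×4
  ... = 17×(5) + 21×(-4)
Scale by -97: particular solution (-485, 388); reduce a mod 21: (19, -20).
General solution: a = 19 + 21t, b = -20 - 17t for integer t.
34 ≤ 19 + 21t ≤ 551 gives t ∈ [1, 25], which is 25 values.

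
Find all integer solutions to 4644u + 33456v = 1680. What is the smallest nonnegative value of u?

gcd(33456, 4644):
  33456 = 7·4644 + 948
  4644 = 4·948 + 852
  948 = 1·852 + 96
  852 = 8·96 + 84
  96 = 1·84 + 12
  84 = 7·12
so gcd(33456, 4644) = 12.
12 divides 1680, so solutions exist.
Back-substitute for Bézout coefficients:
  12 = 96 - 1·84
  ... = 4644·(-353) + 33456·(49)
Scale by 1680/12 = 140: (u₀, v₀) = (-49420, 6860).
General solution: u = -49420 + 2788t, v = 6860 - 387t for integer t.
u ≥ 0: smallest is -49420 mod 2788 = 764 (at t = 18), with v = -106.

764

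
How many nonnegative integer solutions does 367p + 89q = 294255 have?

gcd(367, 89) = 1.
By Bézout, 367·(-8) + 89·(33) = 1.
One solution: (10, 3265).
General: p = 10 + 89t, q = 3265 - 367t.
p ≥ 0 ⇒ t ≥ 0; q ≥ 0 ⇒ t ≤ 8. So t ∈ [0, 8]: 9 solutions.

9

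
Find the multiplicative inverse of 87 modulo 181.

129

gcd(181, 87) = 1.
By Bézout, 87*(-52) + 181*(25) = 1.
So 87*-52 ≡ 1 (mod 181), and -52 mod 181 = 129.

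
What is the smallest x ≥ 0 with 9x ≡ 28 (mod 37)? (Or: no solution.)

gcd(37, 9) = 1.
1 divides 28, so solutions exist.
By Bézout, 9*(-4) + 37*(1) = 1.
So 9*(-4) ≡ 1 (mod 37); multiply by 28: x ≡ -112 (mod 37).
Smallest nonnegative: x = -112 mod 37 = 36.

36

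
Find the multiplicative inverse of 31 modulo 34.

11

gcd(34, 31) = 1  (34 = 1·31 + 3, 31 = 10·3 + 1, 3 = 3·1).
Back-substituting, 31·(11) + 34·(-10) = 1.
So 31·11 ≡ 1 (mod 34), and 11 mod 34 = 11.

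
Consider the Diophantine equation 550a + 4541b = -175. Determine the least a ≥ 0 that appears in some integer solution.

2683

gcd(4541, 550):
  4541 = 8·550 + 141
  550 = 3·141 + 127
  141 = 1·127 + 14
  127 = 9·14 + 1
  14 = 14·1
so gcd(4541, 550) = 1.
1 divides -175, so solutions exist.
Back-substitute for Bézout coefficients:
  1 = 127 - 9·14
  ... = 550·(322) + 4541·(-39)
Scale by -175/1 = -175: (a₀, b₀) = (-56350, 6825).
General solution: a = -56350 + 4541t, b = 6825 - 550t for integer t.
a ≥ 0: smallest is -56350 mod 4541 = 2683 (at t = 13), with b = -325.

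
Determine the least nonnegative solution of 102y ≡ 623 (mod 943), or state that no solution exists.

681

gcd(943, 102) = 1  (943 = 9·102 + 25, 102 = 4·25 + 2, 25 = 12·2 + 1, 2 = 2·1).
1 divides 623, so solutions exist.
Back-substituting, 102·(-453) + 943·(49) = 1.
So 102·(-453) ≡ 1 (mod 943); multiply by 623: y ≡ -282219 (mod 943).
Smallest nonnegative: y = -282219 mod 943 = 681.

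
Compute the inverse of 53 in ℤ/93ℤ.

86

gcd(93, 53):
  93 = 1×53 + 40
  53 = 1×40 + 13
  40 = 3×13 + 1
  13 = 13×1
so gcd(93, 53) = 1.
Back-substitute for Bézout coefficients:
  1 = 40 - 3×13
  ... = 53×(-7) + 93×(4)
So 53×-7 ≡ 1 (mod 93), and -7 mod 93 = 86.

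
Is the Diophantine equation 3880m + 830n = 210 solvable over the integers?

yes

gcd(3880, 830) = 10.
10 divides 210, so integer solutions exist.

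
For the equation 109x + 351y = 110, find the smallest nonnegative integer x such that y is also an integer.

191

gcd(351, 109):
  351 = 3·109 + 24
  109 = 4·24 + 13
  24 = 1·13 + 11
  13 = 1·11 + 2
  11 = 5·2 + 1
  2 = 2·1
so gcd(351, 109) = 1.
1 divides 110, so solutions exist.
Back-substitute for Bézout coefficients:
  1 = 11 - 5·2
  ... = 109·(-161) + 351·(50)
Scale by 110/1 = 110: (x₀, y₀) = (-17710, 5500).
General solution: x = -17710 + 351t, y = 5500 - 109t for integer t.
x ≥ 0: smallest is -17710 mod 351 = 191 (at t = 51), with y = -59.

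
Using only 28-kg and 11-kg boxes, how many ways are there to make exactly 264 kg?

1

Need nonnegative integers with 28j + 11k = 264.
gcd(28, 11) = 1, and 28·(2) + 11·(-5) = 1.
So (j₀, k₀) = (528, -1320); general j = 528 + 11t, k = -1320 - 28t.
j ≥ 0 ⇒ t ≥ -48; k ≥ 0 ⇒ t ≤ -48. That's 1 value of t.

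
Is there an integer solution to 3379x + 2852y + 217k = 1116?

yes

gcd(3379, 2852):
  3379 = 1×2852 + 527
  2852 = 5×527 + 217
  527 = 2×217 + 93
  217 = 2×93 + 31
  93 = 3×31
so gcd(3379, 2852) = 31.
gcd(31, 217) = 31.
31 divides 1116, so integer solutions exist.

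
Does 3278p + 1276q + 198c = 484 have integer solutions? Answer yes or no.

gcd(3278, 1276) = 22  (3278 = 2*1276 + 726, 1276 = 1*726 + 550, 726 = 1*550 + 176, 550 = 3*176 + 22, 176 = 8*22).
gcd(22, 198) = 22.
22 divides 484, so integer solutions exist.

yes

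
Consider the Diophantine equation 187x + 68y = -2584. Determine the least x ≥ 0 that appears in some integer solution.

gcd(187, 68):
  187 = 2·68 + 51
  68 = 1·51 + 17
  51 = 3·17
so gcd(187, 68) = 17.
17 divides -2584, so solutions exist.
Back-substitute for Bézout coefficients:
  17 = 68 - 1·51
  ... = 187·(-1) + 68·(3)
Scale by -2584/17 = -152: (x₀, y₀) = (152, -456).
General solution: x = 152 + 4t, y = -456 - 11t for integer t.
x ≥ 0: smallest is 152 mod 4 = 0 (at t = -38), with y = -38.

0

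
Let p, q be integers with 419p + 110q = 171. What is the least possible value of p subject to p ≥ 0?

39

gcd(419, 110):
  419 = 3·110 + 89
  110 = 1·89 + 21
  89 = 4·21 + 5
  21 = 4·5 + 1
  5 = 5·1
so gcd(419, 110) = 1.
1 divides 171, so solutions exist.
Back-substitute for Bézout coefficients:
  1 = 21 - 4·5
  ... = 419·(-21) + 110·(80)
Scale by 171/1 = 171: (p₀, q₀) = (-3591, 13680).
General solution: p = -3591 + 110t, q = 13680 - 419t for integer t.
p ≥ 0: smallest is -3591 mod 110 = 39 (at t = 33), with q = -147.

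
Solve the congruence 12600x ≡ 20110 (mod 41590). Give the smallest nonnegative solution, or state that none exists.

434

gcd(41590, 12600):
  41590 = 3·12600 + 3790
  12600 = 3·3790 + 1230
  3790 = 3·1230 + 100
  1230 = 12·100 + 30
  100 = 3·30 + 10
  30 = 3·10
so gcd(41590, 12600) = 10.
10 divides 20110, so solutions exist.
Back-substitute for Bézout coefficients:
  10 = 100 - 3·30
  ... = 12600·(-1251) + 41590·(379)
So 12600·(-1251) ≡ 10 (mod 41590); multiply by 2011: x ≡ -2515761 (mod 4159).
Smallest nonnegative: x = -2515761 mod 4159 = 434.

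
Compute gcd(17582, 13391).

gcd(17582, 13391):
  17582 = 1×13391 + 4191
  13391 = 3×4191 + 818
  4191 = 5×818 + 101
  818 = 8×101 + 10
  101 = 10×10 + 1
  10 = 10×1
so gcd(17582, 13391) = 1.

1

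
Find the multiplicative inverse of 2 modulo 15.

gcd(15, 2):
  15 = 7·2 + 1
  2 = 2·1
so gcd(15, 2) = 1.
Back-substitute for Bézout coefficients:
  1 = 15 - 7·2
  ... = 2·(-7) + 15·(1)
So 2·-7 ≡ 1 (mod 15), and -7 mod 15 = 8.

8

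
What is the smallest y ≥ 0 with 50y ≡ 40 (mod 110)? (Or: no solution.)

gcd(110, 50) = 10.
10 divides 40, so solutions exist.
By Bézout, 50·(-2) + 110·(1) = 10.
So 50·(-2) ≡ 10 (mod 110); multiply by 4: y ≡ -8 (mod 11).
Smallest nonnegative: y = -8 mod 11 = 3.

3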